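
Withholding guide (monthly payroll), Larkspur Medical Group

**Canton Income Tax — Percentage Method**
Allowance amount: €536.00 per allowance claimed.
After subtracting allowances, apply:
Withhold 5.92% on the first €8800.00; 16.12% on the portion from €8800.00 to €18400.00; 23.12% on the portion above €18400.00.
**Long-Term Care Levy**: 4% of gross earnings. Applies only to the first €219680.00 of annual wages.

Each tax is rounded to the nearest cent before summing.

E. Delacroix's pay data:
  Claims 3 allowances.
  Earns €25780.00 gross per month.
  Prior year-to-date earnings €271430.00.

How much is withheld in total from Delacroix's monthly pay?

Canton Income Tax: taxable = €25780.00 − 3×€536.00 = €24172.00
  €2068.48 + 23.12% × (€24172.00 − €18400.00) = €2068.48 + 23.12% × €5772.00 = €3402.97
Long-Term Care Levy: YTD €271430.00 ≥ cap €219680.00 → €0.00
Total: €3402.97 + €0.00 = €3402.97

€3402.97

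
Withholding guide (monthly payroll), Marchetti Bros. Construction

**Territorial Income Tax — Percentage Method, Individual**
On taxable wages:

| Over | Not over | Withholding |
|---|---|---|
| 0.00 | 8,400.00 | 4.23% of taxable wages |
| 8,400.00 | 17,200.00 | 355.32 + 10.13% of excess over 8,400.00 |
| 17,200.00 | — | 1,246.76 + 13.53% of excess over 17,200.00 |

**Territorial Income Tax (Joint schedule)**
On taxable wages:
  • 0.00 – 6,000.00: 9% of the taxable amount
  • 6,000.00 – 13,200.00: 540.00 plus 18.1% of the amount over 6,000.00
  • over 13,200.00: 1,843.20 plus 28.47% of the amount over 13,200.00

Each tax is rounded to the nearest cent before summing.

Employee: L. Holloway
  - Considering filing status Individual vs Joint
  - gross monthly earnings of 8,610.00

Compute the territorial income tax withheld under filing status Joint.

1,012.41

Territorial Income Tax (Joint): taxable = 8,610.00
  540.00 + 18.1% × (8,610.00 − 6,000.00) = 540.00 + 18.1% × 2,610.00 = 1,012.41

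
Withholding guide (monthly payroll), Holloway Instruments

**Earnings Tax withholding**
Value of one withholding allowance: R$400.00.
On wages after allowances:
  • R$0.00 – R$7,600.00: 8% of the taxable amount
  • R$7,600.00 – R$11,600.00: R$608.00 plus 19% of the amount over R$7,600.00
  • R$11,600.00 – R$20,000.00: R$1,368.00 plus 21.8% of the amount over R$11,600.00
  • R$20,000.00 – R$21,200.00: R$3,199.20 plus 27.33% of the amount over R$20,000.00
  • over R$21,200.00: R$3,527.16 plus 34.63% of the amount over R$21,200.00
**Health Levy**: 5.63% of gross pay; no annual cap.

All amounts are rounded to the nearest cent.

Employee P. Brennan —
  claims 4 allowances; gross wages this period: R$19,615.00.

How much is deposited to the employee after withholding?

Earnings Tax: taxable = R$19,615.00 − 4×R$400.00 = R$18,015.00
  R$1,368.00 + 21.8% × (R$18,015.00 − R$11,600.00) = R$1,368.00 + 21.8% × R$6,415.00 = R$2,766.47
Health Levy: 5.63% × R$19,615.00 = R$1,104.32
Total withheld: R$2,766.47 + R$1,104.32 = R$3,870.79
Net pay: R$19,615.00 − R$3,870.79 = R$15,744.21

R$15,744.21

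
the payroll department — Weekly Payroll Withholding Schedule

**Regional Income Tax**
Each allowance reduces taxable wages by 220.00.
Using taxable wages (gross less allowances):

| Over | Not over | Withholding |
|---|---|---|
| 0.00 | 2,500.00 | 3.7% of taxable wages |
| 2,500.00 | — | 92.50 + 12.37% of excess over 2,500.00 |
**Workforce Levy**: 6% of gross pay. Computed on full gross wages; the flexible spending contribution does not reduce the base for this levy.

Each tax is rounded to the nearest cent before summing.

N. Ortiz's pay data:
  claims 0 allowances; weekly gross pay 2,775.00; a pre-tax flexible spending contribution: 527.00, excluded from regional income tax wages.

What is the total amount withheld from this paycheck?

249.68

Regional Income Tax: taxable = 2,775.00 − 527.00 = 2,248.00
  3.7% × 2,248.00 = 83.18
Workforce Levy: 6% × 2,775.00 = 166.50
Total: 83.18 + 166.50 = 249.68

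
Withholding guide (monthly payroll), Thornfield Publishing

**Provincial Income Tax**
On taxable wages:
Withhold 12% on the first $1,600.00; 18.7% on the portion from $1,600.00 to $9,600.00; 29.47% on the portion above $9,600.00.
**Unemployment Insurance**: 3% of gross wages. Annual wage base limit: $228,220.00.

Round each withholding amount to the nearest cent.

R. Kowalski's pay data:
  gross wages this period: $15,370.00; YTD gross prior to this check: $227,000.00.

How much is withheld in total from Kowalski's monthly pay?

Provincial Income Tax: taxable = $15,370.00
  $1,688.00 + 29.47% × ($15,370.00 − $9,600.00) = $1,688.00 + 29.47% × $5,770.00 = $3,388.42
Unemployment Insurance: cap $228,220.00 − YTD $227,000.00 = $1,220.00 subject; 3% × $1,220.00 = $36.60
Total: $3,388.42 + $36.60 = $3,425.02

$3,425.02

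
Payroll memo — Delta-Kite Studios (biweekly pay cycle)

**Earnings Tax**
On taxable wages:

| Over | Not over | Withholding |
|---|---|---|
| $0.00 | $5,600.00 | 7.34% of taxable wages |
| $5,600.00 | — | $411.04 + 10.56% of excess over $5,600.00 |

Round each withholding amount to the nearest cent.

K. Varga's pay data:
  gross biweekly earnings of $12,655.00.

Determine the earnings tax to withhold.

Earnings Tax: taxable = $12,655.00
  $411.04 + 10.56% × ($12,655.00 − $5,600.00) = $411.04 + 10.56% × $7,055.00 = $1,156.05

$1,156.05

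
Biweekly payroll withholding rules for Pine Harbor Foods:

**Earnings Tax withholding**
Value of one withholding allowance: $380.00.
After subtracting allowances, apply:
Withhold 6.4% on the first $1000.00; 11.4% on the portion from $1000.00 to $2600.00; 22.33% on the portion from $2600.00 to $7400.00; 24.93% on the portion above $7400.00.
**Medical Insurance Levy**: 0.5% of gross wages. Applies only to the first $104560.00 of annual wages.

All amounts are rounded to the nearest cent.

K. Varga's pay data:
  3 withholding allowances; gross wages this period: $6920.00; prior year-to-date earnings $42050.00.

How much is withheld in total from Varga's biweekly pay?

$991.09

Earnings Tax: taxable = $6920.00 − 3×$380.00 = $5780.00
  $246.40 + 22.33% × ($5780.00 − $2600.00) = $246.40 + 22.33% × $3180.00 = $956.49
Medical Insurance Levy: 0.5% × $6920.00 = $34.60
Total: $956.49 + $34.60 = $991.09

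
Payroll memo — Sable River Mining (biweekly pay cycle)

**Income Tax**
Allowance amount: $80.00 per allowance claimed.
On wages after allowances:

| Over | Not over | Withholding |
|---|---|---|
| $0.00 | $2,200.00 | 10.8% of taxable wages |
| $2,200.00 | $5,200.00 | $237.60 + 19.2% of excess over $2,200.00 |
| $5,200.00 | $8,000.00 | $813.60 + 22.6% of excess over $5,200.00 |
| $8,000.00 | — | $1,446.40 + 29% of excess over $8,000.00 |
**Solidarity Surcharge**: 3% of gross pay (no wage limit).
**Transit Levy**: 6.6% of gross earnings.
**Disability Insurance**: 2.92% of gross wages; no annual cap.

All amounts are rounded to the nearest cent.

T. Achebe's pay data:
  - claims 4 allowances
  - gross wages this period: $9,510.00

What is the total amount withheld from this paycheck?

Income Tax: taxable = $9,510.00 − 4×$80.00 = $9,190.00
  $1,446.40 + 29% × ($9,190.00 − $8,000.00) = $1,446.40 + 29% × $1,190.00 = $1,791.50
Solidarity Surcharge: 3% × $9,510.00 = $285.30
Transit Levy: 6.6% × $9,510.00 = $627.66
Disability Insurance: 2.92% × $9,510.00 = $277.69
Total: $1,791.50 + $285.30 + $627.66 + $277.69 = $2,982.15

$2,982.15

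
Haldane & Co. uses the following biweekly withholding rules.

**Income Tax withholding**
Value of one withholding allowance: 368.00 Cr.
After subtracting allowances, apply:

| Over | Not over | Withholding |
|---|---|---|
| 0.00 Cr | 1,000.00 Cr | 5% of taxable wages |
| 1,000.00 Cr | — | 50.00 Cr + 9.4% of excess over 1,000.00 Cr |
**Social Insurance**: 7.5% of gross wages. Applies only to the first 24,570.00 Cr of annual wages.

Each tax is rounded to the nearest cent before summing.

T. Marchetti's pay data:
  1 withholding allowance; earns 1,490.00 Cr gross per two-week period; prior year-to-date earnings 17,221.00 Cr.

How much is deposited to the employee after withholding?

Income Tax: taxable = 1,490.00 Cr − 1×368.00 Cr = 1,122.00 Cr
  50.00 Cr + 9.4% × (1,122.00 Cr − 1,000.00 Cr) = 50.00 Cr + 9.4% × 122.00 Cr = 61.47 Cr
Social Insurance: 7.5% × 1,490.00 Cr = 111.75 Cr
Total withheld: 61.47 Cr + 111.75 Cr = 173.22 Cr
Net pay: 1,490.00 Cr − 173.22 Cr = 1,316.78 Cr

1,316.78 Cr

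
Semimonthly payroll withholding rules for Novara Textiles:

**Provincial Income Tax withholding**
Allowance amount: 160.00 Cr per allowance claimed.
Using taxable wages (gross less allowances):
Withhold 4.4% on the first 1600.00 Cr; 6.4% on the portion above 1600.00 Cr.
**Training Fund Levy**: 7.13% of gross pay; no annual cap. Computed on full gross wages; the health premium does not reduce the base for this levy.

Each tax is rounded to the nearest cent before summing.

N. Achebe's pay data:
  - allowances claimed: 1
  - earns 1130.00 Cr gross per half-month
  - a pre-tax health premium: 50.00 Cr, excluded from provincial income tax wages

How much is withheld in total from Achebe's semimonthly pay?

Provincial Income Tax: taxable = 1130.00 Cr − 50.00 Cr − 1×160.00 Cr = 920.00 Cr
  4.4% × 920.00 Cr = 40.48 Cr
Training Fund Levy: 7.13% × 1130.00 Cr = 80.57 Cr
Total: 40.48 Cr + 80.57 Cr = 121.05 Cr

121.05 Cr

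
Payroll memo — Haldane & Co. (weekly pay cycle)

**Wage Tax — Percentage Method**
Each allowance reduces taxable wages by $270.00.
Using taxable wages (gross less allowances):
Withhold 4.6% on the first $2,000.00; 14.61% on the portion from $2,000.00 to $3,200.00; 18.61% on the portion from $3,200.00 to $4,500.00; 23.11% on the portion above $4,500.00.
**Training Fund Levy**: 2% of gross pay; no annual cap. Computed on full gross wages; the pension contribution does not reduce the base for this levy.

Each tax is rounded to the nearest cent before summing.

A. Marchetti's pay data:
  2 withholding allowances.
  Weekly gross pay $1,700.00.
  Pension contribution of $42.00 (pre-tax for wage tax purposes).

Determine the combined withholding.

Wage Tax: taxable = $1,700.00 − $42.00 − 2×$270.00 = $1,118.00
  4.6% × $1,118.00 = $51.43
Training Fund Levy: 2% × $1,700.00 = $34.00
Total: $51.43 + $34.00 = $85.43

$85.43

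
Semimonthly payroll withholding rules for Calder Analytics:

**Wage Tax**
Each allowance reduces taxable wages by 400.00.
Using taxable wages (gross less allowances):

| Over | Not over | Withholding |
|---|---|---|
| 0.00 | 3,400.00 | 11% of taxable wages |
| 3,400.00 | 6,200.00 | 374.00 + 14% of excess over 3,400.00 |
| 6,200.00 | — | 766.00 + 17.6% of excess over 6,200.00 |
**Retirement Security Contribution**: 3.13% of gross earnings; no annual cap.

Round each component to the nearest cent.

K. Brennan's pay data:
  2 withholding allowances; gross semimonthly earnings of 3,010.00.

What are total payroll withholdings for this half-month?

Wage Tax: taxable = 3,010.00 − 2×400.00 = 2,210.00
  11% × 2,210.00 = 243.10
Retirement Security Contribution: 3.13% × 3,010.00 = 94.21
Total: 243.10 + 94.21 = 337.31

337.31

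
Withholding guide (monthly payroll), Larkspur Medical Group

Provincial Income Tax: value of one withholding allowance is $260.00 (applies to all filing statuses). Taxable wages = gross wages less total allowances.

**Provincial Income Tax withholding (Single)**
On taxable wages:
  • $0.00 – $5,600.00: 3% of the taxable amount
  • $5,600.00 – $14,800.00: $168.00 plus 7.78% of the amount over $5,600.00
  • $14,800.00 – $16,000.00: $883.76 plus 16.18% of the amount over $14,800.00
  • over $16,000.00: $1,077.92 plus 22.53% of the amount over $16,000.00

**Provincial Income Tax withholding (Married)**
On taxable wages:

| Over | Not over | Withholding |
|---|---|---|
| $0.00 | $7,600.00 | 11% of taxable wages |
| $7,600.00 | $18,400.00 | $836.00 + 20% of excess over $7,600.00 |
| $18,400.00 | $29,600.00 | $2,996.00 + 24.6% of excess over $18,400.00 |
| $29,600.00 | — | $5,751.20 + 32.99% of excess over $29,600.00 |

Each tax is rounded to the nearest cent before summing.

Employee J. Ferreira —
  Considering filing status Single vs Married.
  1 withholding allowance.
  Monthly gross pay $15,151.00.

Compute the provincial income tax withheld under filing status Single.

$898.48

Provincial Income Tax (Single): taxable = $15,151.00 − 1×$260.00 = $14,891.00
  $883.76 + 16.18% × ($14,891.00 − $14,800.00) = $883.76 + 16.18% × $91.00 = $898.48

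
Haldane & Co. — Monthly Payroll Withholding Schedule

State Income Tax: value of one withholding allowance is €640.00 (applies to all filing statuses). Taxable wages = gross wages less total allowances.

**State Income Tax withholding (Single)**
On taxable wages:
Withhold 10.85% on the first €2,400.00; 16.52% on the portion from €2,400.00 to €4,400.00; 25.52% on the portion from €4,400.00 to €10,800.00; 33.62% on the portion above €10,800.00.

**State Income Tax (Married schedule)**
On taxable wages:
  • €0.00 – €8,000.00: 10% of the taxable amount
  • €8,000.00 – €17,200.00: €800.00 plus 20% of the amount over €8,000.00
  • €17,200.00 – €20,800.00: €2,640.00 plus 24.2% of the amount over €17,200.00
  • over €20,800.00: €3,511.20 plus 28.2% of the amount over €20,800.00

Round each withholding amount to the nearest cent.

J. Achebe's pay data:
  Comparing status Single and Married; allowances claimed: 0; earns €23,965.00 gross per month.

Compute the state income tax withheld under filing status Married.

State Income Tax (Married): taxable = €23,965.00
  €3,511.20 + 28.2% × (€23,965.00 − €20,800.00) = €3,511.20 + 28.2% × €3,165.00 = €4,403.73

€4,403.73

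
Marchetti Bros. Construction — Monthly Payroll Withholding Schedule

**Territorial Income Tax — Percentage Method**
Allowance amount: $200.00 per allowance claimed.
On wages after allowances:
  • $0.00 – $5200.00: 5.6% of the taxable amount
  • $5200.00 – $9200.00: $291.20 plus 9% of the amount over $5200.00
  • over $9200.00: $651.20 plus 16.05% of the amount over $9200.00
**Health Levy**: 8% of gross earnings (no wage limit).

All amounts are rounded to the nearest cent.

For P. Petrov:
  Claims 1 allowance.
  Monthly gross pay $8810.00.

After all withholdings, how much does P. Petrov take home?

Territorial Income Tax: taxable = $8810.00 − 1×$200.00 = $8610.00
  $291.20 + 9% × ($8610.00 − $5200.00) = $291.20 + 9% × $3410.00 = $598.10
Health Levy: 8% × $8810.00 = $704.80
Total withheld: $598.10 + $704.80 = $1302.90
Net pay: $8810.00 − $1302.90 = $7507.10

$7507.10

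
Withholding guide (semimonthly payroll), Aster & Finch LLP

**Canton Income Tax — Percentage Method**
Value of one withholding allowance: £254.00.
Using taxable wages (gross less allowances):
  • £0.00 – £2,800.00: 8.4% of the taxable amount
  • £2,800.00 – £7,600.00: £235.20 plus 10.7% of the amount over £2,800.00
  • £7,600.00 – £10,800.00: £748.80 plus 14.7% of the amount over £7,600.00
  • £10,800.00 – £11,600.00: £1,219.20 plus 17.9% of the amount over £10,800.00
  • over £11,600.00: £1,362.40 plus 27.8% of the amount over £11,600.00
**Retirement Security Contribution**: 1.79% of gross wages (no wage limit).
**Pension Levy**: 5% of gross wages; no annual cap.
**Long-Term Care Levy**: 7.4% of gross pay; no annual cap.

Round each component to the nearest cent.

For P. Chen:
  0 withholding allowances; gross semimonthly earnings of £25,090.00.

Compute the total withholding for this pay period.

£8,672.89

Canton Income Tax: taxable = £25,090.00
  £1,362.40 + 27.8% × (£25,090.00 − £11,600.00) = £1,362.40 + 27.8% × £13,490.00 = £5,112.62
Retirement Security Contribution: 1.79% × £25,090.00 = £449.11
Pension Levy: 5% × £25,090.00 = £1,254.50
Long-Term Care Levy: 7.4% × £25,090.00 = £1,856.66
Total: £5,112.62 + £449.11 + £1,254.50 + £1,856.66 = £8,672.89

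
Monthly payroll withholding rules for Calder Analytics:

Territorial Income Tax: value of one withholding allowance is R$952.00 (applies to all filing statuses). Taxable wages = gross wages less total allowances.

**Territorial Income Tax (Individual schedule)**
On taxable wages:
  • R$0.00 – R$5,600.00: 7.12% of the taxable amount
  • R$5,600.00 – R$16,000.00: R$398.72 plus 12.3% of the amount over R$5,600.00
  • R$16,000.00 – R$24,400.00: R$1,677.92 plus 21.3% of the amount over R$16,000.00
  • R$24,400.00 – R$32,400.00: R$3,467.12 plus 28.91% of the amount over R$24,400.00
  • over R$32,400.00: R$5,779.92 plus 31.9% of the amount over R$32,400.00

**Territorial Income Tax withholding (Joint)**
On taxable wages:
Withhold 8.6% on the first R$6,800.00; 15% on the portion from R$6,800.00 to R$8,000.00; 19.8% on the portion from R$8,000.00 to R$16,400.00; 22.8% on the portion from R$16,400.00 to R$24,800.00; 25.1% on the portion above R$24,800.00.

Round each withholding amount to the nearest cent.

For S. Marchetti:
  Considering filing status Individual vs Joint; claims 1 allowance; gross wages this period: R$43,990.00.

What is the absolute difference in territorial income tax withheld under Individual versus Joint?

Territorial Income Tax (Individual): taxable = R$43,990.00 − 1×R$952.00 = R$43,038.00
  R$5,779.92 + 31.9% × (R$43,038.00 − R$32,400.00) = R$5,779.92 + 31.9% × R$10,638.00 = R$9,173.44
Territorial Income Tax (Joint): taxable = R$43,990.00 − 1×R$952.00 = R$43,038.00
  R$4,343.20 + 25.1% × (R$43,038.00 − R$24,800.00) = R$4,343.20 + 25.1% × R$18,238.00 = R$8,920.94
Difference: |R$9,173.44 − R$8,920.94| = R$252.50 (higher under Individual)

R$252.50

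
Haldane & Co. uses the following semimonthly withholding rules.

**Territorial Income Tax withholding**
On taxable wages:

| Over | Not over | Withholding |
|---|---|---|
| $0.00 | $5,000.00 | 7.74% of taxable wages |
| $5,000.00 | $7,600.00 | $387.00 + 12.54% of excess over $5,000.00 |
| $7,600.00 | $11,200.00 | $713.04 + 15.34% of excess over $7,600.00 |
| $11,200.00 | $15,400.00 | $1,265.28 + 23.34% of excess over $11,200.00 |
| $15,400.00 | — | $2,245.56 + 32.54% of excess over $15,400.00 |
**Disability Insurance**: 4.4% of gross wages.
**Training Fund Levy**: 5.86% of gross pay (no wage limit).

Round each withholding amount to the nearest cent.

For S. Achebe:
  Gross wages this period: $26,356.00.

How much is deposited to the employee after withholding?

$17,841.24

Territorial Income Tax: taxable = $26,356.00
  $2,245.56 + 32.54% × ($26,356.00 − $15,400.00) = $2,245.56 + 32.54% × $10,956.00 = $5,810.64
Disability Insurance: 4.4% × $26,356.00 = $1,159.66
Training Fund Levy: 5.86% × $26,356.00 = $1,544.46
Total withheld: $5,810.64 + $1,159.66 + $1,544.46 = $8,514.76
Net pay: $26,356.00 − $8,514.76 = $17,841.24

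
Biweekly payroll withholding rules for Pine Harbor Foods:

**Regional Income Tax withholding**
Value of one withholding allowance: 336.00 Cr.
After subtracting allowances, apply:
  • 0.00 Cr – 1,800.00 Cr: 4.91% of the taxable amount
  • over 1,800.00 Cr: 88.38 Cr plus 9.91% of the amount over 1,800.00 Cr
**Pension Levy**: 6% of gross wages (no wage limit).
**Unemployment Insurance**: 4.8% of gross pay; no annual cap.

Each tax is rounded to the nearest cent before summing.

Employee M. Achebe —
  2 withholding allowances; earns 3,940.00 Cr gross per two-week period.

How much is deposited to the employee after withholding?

Regional Income Tax: taxable = 3,940.00 Cr − 2×336.00 Cr = 3,268.00 Cr
  88.38 Cr + 9.91% × (3,268.00 Cr − 1,800.00 Cr) = 88.38 Cr + 9.91% × 1,468.00 Cr = 233.86 Cr
Pension Levy: 6% × 3,940.00 Cr = 236.40 Cr
Unemployment Insurance: 4.8% × 3,940.00 Cr = 189.12 Cr
Total withheld: 233.86 Cr + 236.40 Cr + 189.12 Cr = 659.38 Cr
Net pay: 3,940.00 Cr − 659.38 Cr = 3,280.62 Cr

3,280.62 Cr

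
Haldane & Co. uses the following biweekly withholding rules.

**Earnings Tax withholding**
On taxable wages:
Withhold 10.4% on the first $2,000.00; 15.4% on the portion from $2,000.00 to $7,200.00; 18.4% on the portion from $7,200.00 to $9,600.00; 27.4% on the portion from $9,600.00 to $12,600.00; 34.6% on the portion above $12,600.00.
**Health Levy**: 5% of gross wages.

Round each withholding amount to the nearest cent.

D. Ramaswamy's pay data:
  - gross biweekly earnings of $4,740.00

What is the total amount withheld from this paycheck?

$866.96

Earnings Tax: taxable = $4,740.00
  $208.00 + 15.4% × ($4,740.00 − $2,000.00) = $208.00 + 15.4% × $2,740.00 = $629.96
Health Levy: 5% × $4,740.00 = $237.00
Total: $629.96 + $237.00 = $866.96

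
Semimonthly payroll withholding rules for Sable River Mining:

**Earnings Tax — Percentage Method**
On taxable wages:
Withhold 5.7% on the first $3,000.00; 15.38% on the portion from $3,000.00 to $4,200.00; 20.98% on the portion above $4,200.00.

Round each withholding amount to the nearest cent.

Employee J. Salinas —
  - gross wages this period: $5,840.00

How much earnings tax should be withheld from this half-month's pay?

$699.63

Earnings Tax: taxable = $5,840.00
  $355.56 + 20.98% × ($5,840.00 − $4,200.00) = $355.56 + 20.98% × $1,640.00 = $699.63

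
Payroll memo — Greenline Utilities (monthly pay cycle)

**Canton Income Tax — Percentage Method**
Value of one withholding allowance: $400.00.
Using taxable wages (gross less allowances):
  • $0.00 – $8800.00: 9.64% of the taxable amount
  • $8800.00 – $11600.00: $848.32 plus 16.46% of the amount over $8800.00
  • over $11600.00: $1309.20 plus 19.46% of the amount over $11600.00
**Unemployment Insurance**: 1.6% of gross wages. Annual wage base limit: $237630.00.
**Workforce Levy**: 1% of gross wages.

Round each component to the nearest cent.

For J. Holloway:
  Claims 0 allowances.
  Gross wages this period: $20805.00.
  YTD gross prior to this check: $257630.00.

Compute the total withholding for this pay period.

Canton Income Tax: taxable = $20805.00
  $1309.20 + 19.46% × ($20805.00 − $11600.00) = $1309.20 + 19.46% × $9205.00 = $3100.49
Unemployment Insurance: YTD $257630.00 ≥ cap $237630.00 → $0.00
Workforce Levy: 1% × $20805.00 = $208.05
Total: $3100.49 + $0.00 + $208.05 = $3308.54

$3308.54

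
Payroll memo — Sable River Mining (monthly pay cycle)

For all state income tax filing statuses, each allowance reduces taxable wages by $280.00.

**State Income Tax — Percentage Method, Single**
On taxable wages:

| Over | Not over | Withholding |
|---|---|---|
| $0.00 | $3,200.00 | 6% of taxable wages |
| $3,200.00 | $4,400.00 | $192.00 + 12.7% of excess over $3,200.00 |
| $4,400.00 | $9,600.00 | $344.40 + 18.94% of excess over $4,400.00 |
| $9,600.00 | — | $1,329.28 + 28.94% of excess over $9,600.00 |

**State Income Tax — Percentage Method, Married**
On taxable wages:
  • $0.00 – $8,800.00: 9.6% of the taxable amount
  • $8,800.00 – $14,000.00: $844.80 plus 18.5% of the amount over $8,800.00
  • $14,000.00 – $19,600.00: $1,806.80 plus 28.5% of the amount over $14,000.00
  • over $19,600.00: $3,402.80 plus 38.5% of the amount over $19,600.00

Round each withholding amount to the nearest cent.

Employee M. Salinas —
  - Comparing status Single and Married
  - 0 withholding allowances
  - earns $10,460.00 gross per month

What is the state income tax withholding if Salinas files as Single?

State Income Tax (Single): taxable = $10,460.00
  $1,329.28 + 28.94% × ($10,460.00 − $9,600.00) = $1,329.28 + 28.94% × $860.00 = $1,578.16

$1,578.16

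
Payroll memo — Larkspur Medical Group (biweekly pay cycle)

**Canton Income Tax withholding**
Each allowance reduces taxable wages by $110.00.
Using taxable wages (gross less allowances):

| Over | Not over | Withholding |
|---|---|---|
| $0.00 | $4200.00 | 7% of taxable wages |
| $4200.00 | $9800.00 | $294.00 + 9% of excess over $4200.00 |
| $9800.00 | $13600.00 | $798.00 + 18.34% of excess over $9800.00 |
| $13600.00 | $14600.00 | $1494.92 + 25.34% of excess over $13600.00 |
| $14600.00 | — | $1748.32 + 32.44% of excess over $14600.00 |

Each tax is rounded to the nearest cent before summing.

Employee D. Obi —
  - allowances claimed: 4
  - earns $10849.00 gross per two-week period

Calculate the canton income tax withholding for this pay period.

$909.69

Canton Income Tax: taxable = $10849.00 − 4×$110.00 = $10409.00
  $798.00 + 18.34% × ($10409.00 − $9800.00) = $798.00 + 18.34% × $609.00 = $909.69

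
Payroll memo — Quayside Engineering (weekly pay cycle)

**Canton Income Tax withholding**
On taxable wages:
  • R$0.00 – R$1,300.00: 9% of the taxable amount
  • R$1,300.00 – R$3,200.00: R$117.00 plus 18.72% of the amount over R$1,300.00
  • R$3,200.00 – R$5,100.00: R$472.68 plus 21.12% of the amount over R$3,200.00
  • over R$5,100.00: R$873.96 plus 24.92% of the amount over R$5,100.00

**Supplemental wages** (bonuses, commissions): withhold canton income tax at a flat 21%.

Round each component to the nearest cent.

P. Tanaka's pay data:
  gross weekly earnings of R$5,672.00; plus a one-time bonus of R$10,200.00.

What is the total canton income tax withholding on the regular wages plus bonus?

Canton Income Tax: taxable = R$5,672.00
  R$873.96 + 24.92% × (R$5,672.00 − R$5,100.00) = R$873.96 + 24.92% × R$572.00 = R$1,016.50
Supplemental (21% flat on bonus): 21% × R$10,200.00 = R$2,142.00
Total canton income tax: R$1,016.50 + R$2,142.00 = R$3,158.50

R$3,158.50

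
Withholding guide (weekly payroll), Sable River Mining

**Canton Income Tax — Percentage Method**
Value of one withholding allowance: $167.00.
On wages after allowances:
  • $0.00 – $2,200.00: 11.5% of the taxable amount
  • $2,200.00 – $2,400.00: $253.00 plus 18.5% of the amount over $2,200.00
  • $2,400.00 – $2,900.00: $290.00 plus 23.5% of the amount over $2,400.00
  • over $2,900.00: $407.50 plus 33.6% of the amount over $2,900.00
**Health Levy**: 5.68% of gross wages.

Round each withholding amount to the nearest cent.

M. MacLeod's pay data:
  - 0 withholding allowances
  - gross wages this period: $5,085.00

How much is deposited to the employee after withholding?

Canton Income Tax: taxable = $5,085.00
  $407.50 + 33.6% × ($5,085.00 − $2,900.00) = $407.50 + 33.6% × $2,185.00 = $1,141.66
Health Levy: 5.68% × $5,085.00 = $288.83
Total withheld: $1,141.66 + $288.83 = $1,430.49
Net pay: $5,085.00 − $1,430.49 = $3,654.51

$3,654.51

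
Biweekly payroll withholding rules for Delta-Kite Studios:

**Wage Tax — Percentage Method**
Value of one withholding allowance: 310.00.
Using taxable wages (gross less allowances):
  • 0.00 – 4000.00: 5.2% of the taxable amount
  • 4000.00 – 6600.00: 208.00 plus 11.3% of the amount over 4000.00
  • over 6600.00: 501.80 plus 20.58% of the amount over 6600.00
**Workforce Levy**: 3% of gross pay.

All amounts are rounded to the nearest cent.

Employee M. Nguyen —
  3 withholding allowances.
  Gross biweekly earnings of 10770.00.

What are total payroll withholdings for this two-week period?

1491.69

Wage Tax: taxable = 10770.00 − 3×310.00 = 9840.00
  501.80 + 20.58% × (9840.00 − 6600.00) = 501.80 + 20.58% × 3240.00 = 1168.59
Workforce Levy: 3% × 10770.00 = 323.10
Total: 1168.59 + 323.10 = 1491.69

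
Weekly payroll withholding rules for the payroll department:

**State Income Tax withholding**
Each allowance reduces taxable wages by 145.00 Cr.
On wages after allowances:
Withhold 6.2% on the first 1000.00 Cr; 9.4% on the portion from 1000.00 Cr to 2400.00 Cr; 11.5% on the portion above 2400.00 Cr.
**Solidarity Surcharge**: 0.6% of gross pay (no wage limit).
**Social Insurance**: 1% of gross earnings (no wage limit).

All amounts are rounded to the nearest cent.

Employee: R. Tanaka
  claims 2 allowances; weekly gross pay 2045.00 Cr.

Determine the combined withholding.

State Income Tax: taxable = 2045.00 Cr − 2×145.00 Cr = 1755.00 Cr
  62.00 Cr + 9.4% × (1755.00 Cr − 1000.00 Cr) = 62.00 Cr + 9.4% × 755.00 Cr = 132.97 Cr
Solidarity Surcharge: 0.6% × 2045.00 Cr = 12.27 Cr
Social Insurance: 1% × 2045.00 Cr = 20.45 Cr
Total: 132.97 Cr + 12.27 Cr + 20.45 Cr = 165.69 Cr

165.69 Cr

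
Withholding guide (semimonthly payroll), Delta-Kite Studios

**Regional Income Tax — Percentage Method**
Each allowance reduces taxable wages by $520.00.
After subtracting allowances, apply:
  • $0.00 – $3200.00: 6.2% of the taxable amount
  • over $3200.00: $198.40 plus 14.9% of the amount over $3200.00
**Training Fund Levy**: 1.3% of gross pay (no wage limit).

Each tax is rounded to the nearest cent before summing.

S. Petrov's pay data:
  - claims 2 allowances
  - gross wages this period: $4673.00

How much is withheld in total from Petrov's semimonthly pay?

Regional Income Tax: taxable = $4673.00 − 2×$520.00 = $3633.00
  $198.40 + 14.9% × ($3633.00 − $3200.00) = $198.40 + 14.9% × $433.00 = $262.92
Training Fund Levy: 1.3% × $4673.00 = $60.75
Total: $262.92 + $60.75 = $323.67

$323.67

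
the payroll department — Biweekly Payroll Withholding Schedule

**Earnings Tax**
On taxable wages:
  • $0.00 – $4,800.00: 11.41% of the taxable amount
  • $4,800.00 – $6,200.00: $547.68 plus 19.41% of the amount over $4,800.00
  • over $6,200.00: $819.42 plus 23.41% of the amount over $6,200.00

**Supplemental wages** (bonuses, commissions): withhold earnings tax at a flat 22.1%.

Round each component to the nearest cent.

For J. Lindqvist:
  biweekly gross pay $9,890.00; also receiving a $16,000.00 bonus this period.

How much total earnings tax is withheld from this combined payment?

$5,219.25

Earnings Tax: taxable = $9,890.00
  $819.42 + 23.41% × ($9,890.00 − $6,200.00) = $819.42 + 23.41% × $3,690.00 = $1,683.25
Supplemental (22.1% flat on bonus): 22.1% × $16,000.00 = $3,536.00
Total earnings tax: $1,683.25 + $3,536.00 = $5,219.25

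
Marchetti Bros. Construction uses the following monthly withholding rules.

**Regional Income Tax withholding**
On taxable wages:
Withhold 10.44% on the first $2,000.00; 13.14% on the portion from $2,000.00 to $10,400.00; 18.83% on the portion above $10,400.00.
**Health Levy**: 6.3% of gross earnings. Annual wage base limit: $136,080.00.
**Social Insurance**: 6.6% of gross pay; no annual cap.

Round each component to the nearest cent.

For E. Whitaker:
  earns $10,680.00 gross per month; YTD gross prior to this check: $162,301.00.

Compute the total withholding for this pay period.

$2,070.16

Regional Income Tax: taxable = $10,680.00
  $1,312.56 + 18.83% × ($10,680.00 − $10,400.00) = $1,312.56 + 18.83% × $280.00 = $1,365.28
Health Levy: YTD $162,301.00 ≥ cap $136,080.00 → $0.00
Social Insurance: 6.6% × $10,680.00 = $704.88
Total: $1,365.28 + $0.00 + $704.88 = $2,070.16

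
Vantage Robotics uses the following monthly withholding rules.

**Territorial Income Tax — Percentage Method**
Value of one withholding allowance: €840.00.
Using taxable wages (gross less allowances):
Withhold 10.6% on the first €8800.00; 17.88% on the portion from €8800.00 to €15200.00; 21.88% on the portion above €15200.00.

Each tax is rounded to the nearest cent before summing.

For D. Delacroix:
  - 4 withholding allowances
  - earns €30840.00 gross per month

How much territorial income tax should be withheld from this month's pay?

€4763.98

Territorial Income Tax: taxable = €30840.00 − 4×€840.00 = €27480.00
  €2077.12 + 21.88% × (€27480.00 − €15200.00) = €2077.12 + 21.88% × €12280.00 = €4763.98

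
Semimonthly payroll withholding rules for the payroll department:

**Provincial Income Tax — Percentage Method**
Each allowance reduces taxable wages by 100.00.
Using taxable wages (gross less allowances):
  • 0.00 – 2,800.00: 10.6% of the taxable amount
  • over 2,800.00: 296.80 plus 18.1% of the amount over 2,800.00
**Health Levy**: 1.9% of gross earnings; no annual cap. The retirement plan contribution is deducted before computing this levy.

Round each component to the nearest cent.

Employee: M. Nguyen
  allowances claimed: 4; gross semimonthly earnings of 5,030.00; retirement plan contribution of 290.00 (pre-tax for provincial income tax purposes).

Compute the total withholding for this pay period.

665.60

Provincial Income Tax: taxable = 5,030.00 − 290.00 − 4×100.00 = 4,340.00
  296.80 + 18.1% × (4,340.00 − 2,800.00) = 296.80 + 18.1% × 1,540.00 = 575.54
Health Levy: 1.9% × 4,740.00 = 90.06
Total: 575.54 + 90.06 = 665.60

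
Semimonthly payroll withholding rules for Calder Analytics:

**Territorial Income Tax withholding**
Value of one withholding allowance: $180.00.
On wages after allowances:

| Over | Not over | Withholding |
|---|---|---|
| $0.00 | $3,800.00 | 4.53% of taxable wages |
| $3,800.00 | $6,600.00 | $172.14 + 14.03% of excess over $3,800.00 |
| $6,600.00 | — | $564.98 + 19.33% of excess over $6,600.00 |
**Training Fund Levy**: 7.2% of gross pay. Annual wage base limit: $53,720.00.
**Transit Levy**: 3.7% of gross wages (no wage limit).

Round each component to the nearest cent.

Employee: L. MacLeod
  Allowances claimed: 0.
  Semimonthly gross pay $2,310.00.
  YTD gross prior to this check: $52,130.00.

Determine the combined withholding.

$304.59

Territorial Income Tax: taxable = $2,310.00
  4.53% × $2,310.00 = $104.64
Training Fund Levy: cap $53,720.00 − YTD $52,130.00 = $1,590.00 subject; 7.2% × $1,590.00 = $114.48
Transit Levy: 3.7% × $2,310.00 = $85.47
Total: $104.64 + $114.48 + $85.47 = $304.59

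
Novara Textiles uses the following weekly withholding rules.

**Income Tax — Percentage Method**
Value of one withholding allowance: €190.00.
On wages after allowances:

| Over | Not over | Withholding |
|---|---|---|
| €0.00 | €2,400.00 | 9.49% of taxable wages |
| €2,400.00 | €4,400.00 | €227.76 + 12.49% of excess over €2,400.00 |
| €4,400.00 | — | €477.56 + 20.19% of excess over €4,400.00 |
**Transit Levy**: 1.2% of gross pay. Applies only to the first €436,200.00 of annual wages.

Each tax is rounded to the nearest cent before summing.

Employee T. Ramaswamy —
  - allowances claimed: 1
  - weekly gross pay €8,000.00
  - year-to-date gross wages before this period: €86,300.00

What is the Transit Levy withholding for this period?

Transit Levy: 1.2% × €8,000.00 = €96.00

€96.00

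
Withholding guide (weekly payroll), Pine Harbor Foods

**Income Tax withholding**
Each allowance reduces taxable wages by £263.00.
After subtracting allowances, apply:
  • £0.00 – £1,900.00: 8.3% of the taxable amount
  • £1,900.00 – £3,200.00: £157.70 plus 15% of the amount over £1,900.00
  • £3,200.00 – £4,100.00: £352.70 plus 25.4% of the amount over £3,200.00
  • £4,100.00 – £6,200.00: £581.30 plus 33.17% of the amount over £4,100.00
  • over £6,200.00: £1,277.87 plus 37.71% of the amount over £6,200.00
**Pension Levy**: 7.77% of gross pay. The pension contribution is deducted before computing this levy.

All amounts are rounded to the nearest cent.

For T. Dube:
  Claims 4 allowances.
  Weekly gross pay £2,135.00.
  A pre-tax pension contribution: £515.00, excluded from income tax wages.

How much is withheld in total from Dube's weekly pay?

Income Tax: taxable = £2,135.00 − £515.00 − 4×£263.00 = £568.00
  8.3% × £568.00 = £47.14
Pension Levy: 7.77% × £1,620.00 = £125.87
Total: £47.14 + £125.87 = £173.01

£173.01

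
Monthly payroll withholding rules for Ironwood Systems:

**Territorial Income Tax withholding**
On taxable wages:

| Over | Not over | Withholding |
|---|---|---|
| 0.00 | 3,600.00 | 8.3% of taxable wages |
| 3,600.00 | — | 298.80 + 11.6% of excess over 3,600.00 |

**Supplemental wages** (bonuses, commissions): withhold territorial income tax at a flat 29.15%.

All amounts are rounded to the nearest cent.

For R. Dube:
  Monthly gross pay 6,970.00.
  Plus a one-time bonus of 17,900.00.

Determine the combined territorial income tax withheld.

Territorial Income Tax: taxable = 6,970.00
  298.80 + 11.6% × (6,970.00 − 3,600.00) = 298.80 + 11.6% × 3,370.00 = 689.72
Supplemental (29.15% flat on bonus): 29.15% × 17,900.00 = 5,217.85
Total territorial income tax: 689.72 + 5,217.85 = 5,907.57

5,907.57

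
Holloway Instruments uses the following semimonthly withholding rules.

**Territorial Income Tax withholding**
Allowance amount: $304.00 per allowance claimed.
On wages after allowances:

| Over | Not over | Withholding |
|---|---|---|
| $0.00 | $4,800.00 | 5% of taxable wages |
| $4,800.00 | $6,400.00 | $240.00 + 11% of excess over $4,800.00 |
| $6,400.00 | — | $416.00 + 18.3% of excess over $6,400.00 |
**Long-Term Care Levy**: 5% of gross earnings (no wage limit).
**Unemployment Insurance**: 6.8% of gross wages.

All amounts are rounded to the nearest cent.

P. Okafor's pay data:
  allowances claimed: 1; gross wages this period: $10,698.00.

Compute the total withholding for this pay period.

Territorial Income Tax: taxable = $10,698.00 − 1×$304.00 = $10,394.00
  $416.00 + 18.3% × ($10,394.00 − $6,400.00) = $416.00 + 18.3% × $3,994.00 = $1,146.90
Long-Term Care Levy: 5% × $10,698.00 = $534.90
Unemployment Insurance: 6.8% × $10,698.00 = $727.46
Total: $1,146.90 + $534.90 + $727.46 = $2,409.26

$2,409.26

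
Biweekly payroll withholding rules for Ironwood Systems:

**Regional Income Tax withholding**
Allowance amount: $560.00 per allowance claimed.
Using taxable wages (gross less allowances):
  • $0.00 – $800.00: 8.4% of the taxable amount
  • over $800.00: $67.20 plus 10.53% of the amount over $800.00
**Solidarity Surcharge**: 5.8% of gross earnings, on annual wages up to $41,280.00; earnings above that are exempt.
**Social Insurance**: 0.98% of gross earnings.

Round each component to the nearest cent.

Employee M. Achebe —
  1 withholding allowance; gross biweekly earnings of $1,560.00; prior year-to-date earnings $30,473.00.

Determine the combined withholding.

$194.03

Regional Income Tax: taxable = $1,560.00 − 1×$560.00 = $1,000.00
  $67.20 + 10.53% × ($1,000.00 − $800.00) = $67.20 + 10.53% × $200.00 = $88.26
Solidarity Surcharge: 5.8% × $1,560.00 = $90.48
Social Insurance: 0.98% × $1,560.00 = $15.29
Total: $88.26 + $90.48 + $15.29 = $194.03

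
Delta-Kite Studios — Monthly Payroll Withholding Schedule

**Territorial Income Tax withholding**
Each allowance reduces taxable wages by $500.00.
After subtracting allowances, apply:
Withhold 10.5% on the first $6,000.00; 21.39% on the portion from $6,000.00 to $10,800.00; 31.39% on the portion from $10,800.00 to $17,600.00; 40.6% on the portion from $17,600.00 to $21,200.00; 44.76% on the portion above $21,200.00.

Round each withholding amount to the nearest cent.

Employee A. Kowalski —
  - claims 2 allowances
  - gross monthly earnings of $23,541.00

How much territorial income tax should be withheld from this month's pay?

Territorial Income Tax: taxable = $23,541.00 − 2×$500.00 = $22,541.00
  $5,252.84 + 44.76% × ($22,541.00 − $21,200.00) = $5,252.84 + 44.76% × $1,341.00 = $5,853.07

$5,853.07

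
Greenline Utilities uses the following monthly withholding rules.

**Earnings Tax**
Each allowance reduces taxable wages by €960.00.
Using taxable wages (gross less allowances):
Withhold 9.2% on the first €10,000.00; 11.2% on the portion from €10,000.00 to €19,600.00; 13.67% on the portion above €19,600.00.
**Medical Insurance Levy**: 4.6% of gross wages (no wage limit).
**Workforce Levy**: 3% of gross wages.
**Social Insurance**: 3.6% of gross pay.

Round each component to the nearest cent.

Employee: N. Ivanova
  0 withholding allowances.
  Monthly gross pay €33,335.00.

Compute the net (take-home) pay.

€25,728.71

Earnings Tax: taxable = €33,335.00
  €1,995.20 + 13.67% × (€33,335.00 − €19,600.00) = €1,995.20 + 13.67% × €13,735.00 = €3,872.77
Medical Insurance Levy: 4.6% × €33,335.00 = €1,533.41
Workforce Levy: 3% × €33,335.00 = €1,000.05
Social Insurance: 3.6% × €33,335.00 = €1,200.06
Total withheld: €3,872.77 + €1,533.41 + €1,000.05 + €1,200.06 = €7,606.29
Net pay: €33,335.00 − €7,606.29 = €25,728.71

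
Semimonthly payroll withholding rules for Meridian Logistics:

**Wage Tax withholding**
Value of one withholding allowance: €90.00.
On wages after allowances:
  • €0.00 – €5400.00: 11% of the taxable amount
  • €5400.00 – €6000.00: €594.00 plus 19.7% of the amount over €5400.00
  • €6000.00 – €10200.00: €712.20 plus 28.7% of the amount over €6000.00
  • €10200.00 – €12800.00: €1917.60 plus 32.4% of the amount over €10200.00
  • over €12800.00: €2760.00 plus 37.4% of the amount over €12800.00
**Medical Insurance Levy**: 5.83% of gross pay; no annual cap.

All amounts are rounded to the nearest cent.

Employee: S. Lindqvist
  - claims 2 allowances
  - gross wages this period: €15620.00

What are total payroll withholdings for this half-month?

Wage Tax: taxable = €15620.00 − 2×€90.00 = €15440.00
  €2760.00 + 37.4% × (€15440.00 − €12800.00) = €2760.00 + 37.4% × €2640.00 = €3747.36
Medical Insurance Levy: 5.83% × €15620.00 = €910.65
Total: €3747.36 + €910.65 = €4658.01

€4658.01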